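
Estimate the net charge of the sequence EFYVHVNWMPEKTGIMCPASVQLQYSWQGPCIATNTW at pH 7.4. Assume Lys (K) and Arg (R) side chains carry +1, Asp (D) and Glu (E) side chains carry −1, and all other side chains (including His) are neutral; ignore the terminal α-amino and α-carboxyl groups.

-1

Positive (K, R): K12 → +1.
Negative (D, E): E1, E11 → −2.
Net charge = (+1) + (−2) = −1.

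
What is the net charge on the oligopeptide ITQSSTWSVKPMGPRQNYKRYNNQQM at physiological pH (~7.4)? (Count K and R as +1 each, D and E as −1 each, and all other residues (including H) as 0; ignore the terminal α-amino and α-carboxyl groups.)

+4

Positive (K, R): K10, R15, K19, R20 → +4.
Negative (D, E): none → −0.
Net charge = (+4) + (−0) = +4.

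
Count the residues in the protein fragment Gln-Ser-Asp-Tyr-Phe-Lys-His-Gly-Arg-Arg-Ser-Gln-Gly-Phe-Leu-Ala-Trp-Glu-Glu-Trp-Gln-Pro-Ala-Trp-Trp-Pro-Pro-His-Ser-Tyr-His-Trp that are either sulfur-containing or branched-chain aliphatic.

Sulfur-containing: C, M. Branched-chain aliphatic: I, L, V.
Sulfur-containing residues here: none (0).
Branched-chain aliphatic residues here: Leu15 (1).
The two groups share no amino acid, so total = 0 + 1 = 1.

1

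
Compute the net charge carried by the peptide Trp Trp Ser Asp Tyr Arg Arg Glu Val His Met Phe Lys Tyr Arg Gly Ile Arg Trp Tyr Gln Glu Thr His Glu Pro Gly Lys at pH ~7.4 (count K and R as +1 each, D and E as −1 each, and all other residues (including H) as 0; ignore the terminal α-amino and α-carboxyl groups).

Positive (K, R): Arg6, Arg7, Lys13, Arg15, Arg18, Lys28 → +6.
Negative (D, E): Asp4, Glu8, Glu22, Glu25 → −4.
Net charge = (+6) + (−4) = +2.

+2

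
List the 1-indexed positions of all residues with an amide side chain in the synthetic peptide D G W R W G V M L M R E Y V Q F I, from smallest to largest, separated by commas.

The amide-side-chain residues are Asn (N) and Gln (Q).
Matching residues: Q15.

15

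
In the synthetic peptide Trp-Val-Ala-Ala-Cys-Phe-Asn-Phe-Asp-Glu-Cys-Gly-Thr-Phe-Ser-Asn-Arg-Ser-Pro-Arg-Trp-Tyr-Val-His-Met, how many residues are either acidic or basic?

Acidic: D, E. Basic: H, K, R.
Acidic residues here: Asp9, Glu10 (2).
Basic residues here: Arg17, Arg20, His24 (3).
The two groups share no amino acid, so total = 2 + 3 = 5.

5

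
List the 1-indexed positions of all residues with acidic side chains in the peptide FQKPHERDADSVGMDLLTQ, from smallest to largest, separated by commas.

6, 8, 10, 15

Aspartate (D) and glutamate (E) have carboxylic-acid side chains and are the acidic amino acids.
Matching residues: E6, D8, D10, D15.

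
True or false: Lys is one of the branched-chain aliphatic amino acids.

False

Valine (V), leucine (L), and isoleucine (I) are the branched-chain amino acids.
Lysine is not in this group.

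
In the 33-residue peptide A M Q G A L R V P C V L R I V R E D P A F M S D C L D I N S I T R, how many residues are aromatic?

1

Phenylalanine (F), tryptophan (W), and tyrosine (Y) have aromatic ring side chains.
Matching residues: F21.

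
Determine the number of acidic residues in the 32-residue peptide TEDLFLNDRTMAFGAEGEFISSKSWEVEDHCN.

Aspartate (D) and glutamate (E) have carboxylic-acid side chains and are the acidic amino acids.
Matching residues: E2, D3, D8, E16, E18, E26, E28, D29.

8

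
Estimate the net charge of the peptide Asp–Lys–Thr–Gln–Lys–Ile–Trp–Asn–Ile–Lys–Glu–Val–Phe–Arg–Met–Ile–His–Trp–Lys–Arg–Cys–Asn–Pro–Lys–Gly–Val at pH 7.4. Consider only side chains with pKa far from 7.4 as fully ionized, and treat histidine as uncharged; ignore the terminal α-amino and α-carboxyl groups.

At pH ~7.4 the Lys and Arg side chains are protonated (+1), the Asp and Glu side chains are deprotonated (−1), and with His taken as neutral all other side chains carry no charge.
Positive (K, R): Lys2, Lys5, Lys10, Arg14, Lys19, Arg20, Lys24 → +7.
Negative (D, E): Asp1, Glu11 → −2.
Net charge = (+7) + (−2) = +5.

+5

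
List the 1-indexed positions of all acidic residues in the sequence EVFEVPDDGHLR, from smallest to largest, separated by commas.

1, 4, 7, 8

Aspartate (D) and glutamate (E) have carboxylic-acid side chains and are the acidic amino acids.
Matching residues: E1, E4, D7, D8.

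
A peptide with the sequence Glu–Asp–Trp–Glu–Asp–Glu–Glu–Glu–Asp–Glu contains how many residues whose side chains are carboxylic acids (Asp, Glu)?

Matching residues: Glu1, Asp2, Glu4, Asp5, Glu6, Glu7, Glu8, Asp9, Glu10.

9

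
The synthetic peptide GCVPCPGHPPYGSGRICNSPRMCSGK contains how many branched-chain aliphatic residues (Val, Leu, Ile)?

2

Matching residues: V3, I16.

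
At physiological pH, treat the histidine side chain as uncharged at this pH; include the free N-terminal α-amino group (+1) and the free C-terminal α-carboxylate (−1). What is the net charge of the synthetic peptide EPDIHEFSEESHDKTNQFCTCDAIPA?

The side chains ionized at physiological pH are Lys/Arg (+1) and Asp/Glu (−1); with His treated as neutral, nothing else contributes.
Positive (K, R): K14 → +1.
Negative (D, E): E1, D3, E6, E9, E10, D13, D22 → −7.
The N-terminus (+1) and C-terminus (−1) cancel.
Net charge = (+1) + (−7) = −6.

-6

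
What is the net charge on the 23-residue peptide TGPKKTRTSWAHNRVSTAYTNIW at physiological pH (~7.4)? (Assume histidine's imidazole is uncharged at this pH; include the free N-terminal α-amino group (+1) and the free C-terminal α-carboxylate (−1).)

The side chains ionized at physiological pH are Lys/Arg (+1) and Asp/Glu (−1); with His treated as neutral, nothing else contributes.
Positive (K, R): K4, K5, R7, R14 → +4.
Negative (D, E): none → −0.
The N-terminus (+1) and C-terminus (−1) cancel.
Net charge = (+4) + (−0) = +4.

+4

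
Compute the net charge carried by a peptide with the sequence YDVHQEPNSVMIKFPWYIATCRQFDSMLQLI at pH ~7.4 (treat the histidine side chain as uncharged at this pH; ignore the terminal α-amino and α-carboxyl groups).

-1

At pH ~7.4 the Lys and Arg side chains are protonated (+1), the Asp and Glu side chains are deprotonated (−1), and with His taken as neutral all other side chains carry no charge.
Positive (K, R): K13, R22 → +2.
Negative (D, E): D2, E6, D25 → −3.
Net charge = (+2) + (−3) = −1.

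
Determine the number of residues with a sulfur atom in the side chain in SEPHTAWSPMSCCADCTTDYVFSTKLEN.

4

The sulfur-bearing residues are cysteine (–SH) and methionine (–S–CH₃).
Matching residues: M10, C12, C13, C16.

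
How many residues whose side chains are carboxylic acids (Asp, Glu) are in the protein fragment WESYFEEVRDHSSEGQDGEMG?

Matching residues: E2, E6, E7, D10, E14, D17, E19.

7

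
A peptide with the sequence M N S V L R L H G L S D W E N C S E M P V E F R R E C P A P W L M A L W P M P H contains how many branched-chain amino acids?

Valine (V), leucine (L), and isoleucine (I) are the branched-chain amino acids.
Matching residues: V4, L5, L7, L10, V21, L32, L35.

7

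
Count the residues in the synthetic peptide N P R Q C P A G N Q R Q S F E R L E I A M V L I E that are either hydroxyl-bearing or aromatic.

2

Hydroxyl-bearing: S, T, Y. Aromatic: F, W, Y.
Hydroxyl-bearing residues here: S13 (1).
Aromatic residues here: F14 (1).
(Y belongs to both groups, but none appear in this sequence.) Total = 1 + 1 = 2.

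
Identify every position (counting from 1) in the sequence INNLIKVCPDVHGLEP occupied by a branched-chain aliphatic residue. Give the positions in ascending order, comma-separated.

1, 4, 5, 7, 11, 14

The BCAAs are Val, Leu, and Ile — aliphatic side chains with a branch point.
Matching residues: I1, L4, I5, V7, V11, L14.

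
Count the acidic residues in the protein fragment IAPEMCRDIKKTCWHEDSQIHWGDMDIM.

6

Only D (aspartate) and E (glutamate) carry a side-chain carboxylic acid.
Matching residues: E4, D8, E16, D17, D24, D26.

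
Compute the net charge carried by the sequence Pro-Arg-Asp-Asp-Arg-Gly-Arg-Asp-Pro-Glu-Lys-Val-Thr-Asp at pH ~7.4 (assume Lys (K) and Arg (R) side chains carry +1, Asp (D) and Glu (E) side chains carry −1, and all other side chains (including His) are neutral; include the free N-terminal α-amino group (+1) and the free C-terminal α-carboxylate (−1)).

-1

Positive (K, R): Arg2, Arg5, Arg7, Lys11 → +4.
Negative (D, E): Asp3, Asp4, Asp8, Glu10, Asp14 → −5.
The N-terminus (+1) and C-terminus (−1) cancel.
Net charge = (+4) + (−5) = −1.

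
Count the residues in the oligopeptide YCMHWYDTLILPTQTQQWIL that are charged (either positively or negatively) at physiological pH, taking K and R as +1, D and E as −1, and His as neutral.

Charged side chains at pH ~7.4: K, R (positive); D, E (negative).
Matching residues: D7.

1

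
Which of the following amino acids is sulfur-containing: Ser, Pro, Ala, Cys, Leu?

Cys

Only Cys (C) and Met (M) have a sulfur atom in the side chain.
Of the listed options, only Cys belongs to this group.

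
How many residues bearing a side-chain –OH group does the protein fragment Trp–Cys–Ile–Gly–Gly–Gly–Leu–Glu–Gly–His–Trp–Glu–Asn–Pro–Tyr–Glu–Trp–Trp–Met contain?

The –OH-bearing residues are Ser, Thr (aliphatic alcohols), and Tyr (phenol).
Matching residues: Tyr15.

1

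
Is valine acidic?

No

Aspartate (D) and glutamate (E) have carboxylic-acid side chains and are the acidic amino acids.
Valine is not in this group.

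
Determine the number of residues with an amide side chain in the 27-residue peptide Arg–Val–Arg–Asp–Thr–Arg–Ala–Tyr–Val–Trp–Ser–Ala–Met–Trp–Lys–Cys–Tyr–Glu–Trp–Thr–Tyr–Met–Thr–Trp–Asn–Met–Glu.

1

Only N (asparagine) and Q (glutamine) carry a side-chain carboxamide.
Matching residues: Asn25.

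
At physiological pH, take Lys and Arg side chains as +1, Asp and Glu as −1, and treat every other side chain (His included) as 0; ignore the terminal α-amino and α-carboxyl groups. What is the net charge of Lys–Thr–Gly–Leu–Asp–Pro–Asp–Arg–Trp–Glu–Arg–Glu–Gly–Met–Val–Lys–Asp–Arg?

Positive (K, R): Lys1, Arg8, Arg11, Lys16, Arg18 → +5.
Negative (D, E): Asp5, Asp7, Glu10, Glu12, Asp17 → −5.
Net charge = (+5) + (−5) = 0.

0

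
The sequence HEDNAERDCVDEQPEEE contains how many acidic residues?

Only D (aspartate) and E (glutamate) carry a side-chain carboxylic acid.
Matching residues: E2, D3, E6, D8, D11, E12, E15, E16, E17.

9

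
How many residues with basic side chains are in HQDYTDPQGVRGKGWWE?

3

Lysine (K), arginine (R), and histidine (H) have basic, nitrogen-containing side chains.
Matching residues: H1, R11, K13.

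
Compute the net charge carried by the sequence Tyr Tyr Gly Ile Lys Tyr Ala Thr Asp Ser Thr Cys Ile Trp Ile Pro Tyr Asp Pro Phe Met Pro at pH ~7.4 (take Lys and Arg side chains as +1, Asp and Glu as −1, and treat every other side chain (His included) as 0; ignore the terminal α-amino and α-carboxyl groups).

Positive (K, R): Lys5 → +1.
Negative (D, E): Asp9, Asp18 → −2.
Net charge = (+1) + (−2) = −1.

-1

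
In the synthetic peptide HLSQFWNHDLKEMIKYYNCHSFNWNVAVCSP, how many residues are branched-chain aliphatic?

V, L, and I make up the branched-chain aliphatic group.
Matching residues: L2, L10, I14, V26, V28.

5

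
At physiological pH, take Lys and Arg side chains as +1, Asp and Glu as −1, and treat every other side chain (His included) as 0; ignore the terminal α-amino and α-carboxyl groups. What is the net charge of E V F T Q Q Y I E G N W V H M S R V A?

-1

Positive (K, R): R17 → +1.
Negative (D, E): E1, E9 → −2.
Net charge = (+1) + (−2) = −1.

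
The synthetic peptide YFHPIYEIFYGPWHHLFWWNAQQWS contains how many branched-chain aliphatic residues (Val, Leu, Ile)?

3

Matching residues: I5, I8, L16.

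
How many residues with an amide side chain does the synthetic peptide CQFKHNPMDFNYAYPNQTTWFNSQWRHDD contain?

7

Only N (asparagine) and Q (glutamine) carry a side-chain carboxamide.
Matching residues: Q2, N6, N11, N16, Q17, N22, Q24.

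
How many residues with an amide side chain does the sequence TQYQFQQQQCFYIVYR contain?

6

The amide-side-chain residues are Asn (N) and Gln (Q).
Matching residues: Q2, Q4, Q6, Q7, Q8, Q9.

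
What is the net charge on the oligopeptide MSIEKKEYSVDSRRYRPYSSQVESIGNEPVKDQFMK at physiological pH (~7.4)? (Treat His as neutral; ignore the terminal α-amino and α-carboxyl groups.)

Near pH 7.4, K and R contribute +1 each, D and E contribute −1 each, and every other side chain (His included, as stated) is uncharged.
Positive (K, R): K5, K6, R13, R14, R16, K31, K36 → +7.
Negative (D, E): E4, E7, D11, E23, E28, D32 → −6.
Net charge = (+7) + (−6) = +1.

+1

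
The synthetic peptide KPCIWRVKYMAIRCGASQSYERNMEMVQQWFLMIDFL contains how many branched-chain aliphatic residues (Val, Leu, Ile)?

Matching residues: I4, V7, I12, V27, L32, I34, L37.

7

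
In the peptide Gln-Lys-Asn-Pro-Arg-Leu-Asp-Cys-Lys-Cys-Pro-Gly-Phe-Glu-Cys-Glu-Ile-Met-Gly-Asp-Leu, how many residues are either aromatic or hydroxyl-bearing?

Aromatic: F, W, Y. Hydroxyl-bearing: S, T, Y.
Aromatic residues here: Phe13 (1).
Hydroxyl-bearing residues here: none (0).
(Y belongs to both groups, but none appear in this sequence.) Total = 1 + 0 = 1.

1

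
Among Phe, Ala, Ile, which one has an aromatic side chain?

Phenylalanine (F), tryptophan (W), and tyrosine (Y) have aromatic ring side chains.
Of the listed options, only Phe belongs to this group.

Phe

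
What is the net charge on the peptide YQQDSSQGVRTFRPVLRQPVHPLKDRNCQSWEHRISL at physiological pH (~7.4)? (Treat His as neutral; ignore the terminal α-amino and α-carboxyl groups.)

+3

Near pH 7.4, K and R contribute +1 each, D and E contribute −1 each, and every other side chain (His included, as stated) is uncharged.
Positive (K, R): R10, R13, R17, K24, R26, R34 → +6.
Negative (D, E): D4, D25, E32 → −3.
Net charge = (+6) + (−3) = +3.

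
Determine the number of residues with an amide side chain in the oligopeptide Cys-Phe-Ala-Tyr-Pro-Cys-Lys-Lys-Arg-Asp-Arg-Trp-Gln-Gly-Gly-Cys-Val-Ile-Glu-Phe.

1

The amide-side-chain residues are Asn (N) and Gln (Q).
Matching residues: Gln13.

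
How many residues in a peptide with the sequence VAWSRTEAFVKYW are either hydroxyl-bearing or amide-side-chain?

3

Hydroxyl-bearing: S, T, Y. Amide-side-chain: N, Q.
Hydroxyl-bearing residues here: S4, T6, Y12 (3).
Amide-side-chain residues here: none (0).
The two groups share no amino acid, so total = 3 + 0 = 3.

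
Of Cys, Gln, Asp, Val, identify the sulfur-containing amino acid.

Cys

Only Cys (C) and Met (M) have a sulfur atom in the side chain.
Of the listed options, only Cys belongs to this group.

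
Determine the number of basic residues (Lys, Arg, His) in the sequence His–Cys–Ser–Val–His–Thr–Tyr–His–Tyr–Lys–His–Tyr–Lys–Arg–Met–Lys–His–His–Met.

10

Matching residues: His1, His5, His8, Lys10, His11, Lys13, Arg14, Lys16, His17, His18.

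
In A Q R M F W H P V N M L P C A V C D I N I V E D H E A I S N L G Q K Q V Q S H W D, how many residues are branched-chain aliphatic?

V, L, and I make up the branched-chain aliphatic group.
Matching residues: V9, L12, V16, I19, I21, V22, I28, L31, V36.

9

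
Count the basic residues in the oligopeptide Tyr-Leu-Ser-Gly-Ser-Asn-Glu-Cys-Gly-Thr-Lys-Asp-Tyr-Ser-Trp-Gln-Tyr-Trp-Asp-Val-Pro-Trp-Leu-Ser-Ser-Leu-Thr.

1

The basic amino acids are Lys (K), Arg (R), and His (H).
Matching residues: Lys11.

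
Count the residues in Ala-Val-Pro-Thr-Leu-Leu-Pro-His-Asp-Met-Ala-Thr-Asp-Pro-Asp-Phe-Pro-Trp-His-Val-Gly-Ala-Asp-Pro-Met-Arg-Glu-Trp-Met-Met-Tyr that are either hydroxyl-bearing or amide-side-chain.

3

Hydroxyl-bearing: S, T, Y. Amide-side-chain: N, Q.
Hydroxyl-bearing residues here: Thr4, Thr12, Tyr31 (3).
Amide-side-chain residues here: none (0).
The two groups share no amino acid, so total = 3 + 0 = 3.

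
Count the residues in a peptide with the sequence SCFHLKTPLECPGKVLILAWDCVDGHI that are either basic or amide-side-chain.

4

Basic: H, K, R. Amide-side-chain: N, Q.
Basic residues here: H4, K6, K14, H26 (4).
Amide-side-chain residues here: none (0).
The two groups share no amino acid, so total = 4 + 0 = 4.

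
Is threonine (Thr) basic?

No

The basic amino acids are Lys (K), Arg (R), and His (H).
Threonine is not in this group.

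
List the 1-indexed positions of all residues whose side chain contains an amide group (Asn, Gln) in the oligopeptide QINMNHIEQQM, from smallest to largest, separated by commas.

Matching residues: Q1, N3, N5, Q9, Q10.

1, 3, 5, 9, 10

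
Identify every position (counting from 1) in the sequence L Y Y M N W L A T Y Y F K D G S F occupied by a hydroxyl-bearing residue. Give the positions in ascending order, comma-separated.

Matching residues: Y2, Y3, T9, Y10, Y11, S16.

2, 3, 9, 10, 11, 16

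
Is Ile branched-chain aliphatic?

Yes

Valine (V), leucine (L), and isoleucine (I) are the branched-chain amino acids.
Isoleucine is in this group.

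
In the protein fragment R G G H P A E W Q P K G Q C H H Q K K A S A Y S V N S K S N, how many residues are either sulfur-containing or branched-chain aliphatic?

Sulfur-containing: C, M. Branched-chain aliphatic: I, L, V.
Sulfur-containing residues here: C14 (1).
Branched-chain aliphatic residues here: V25 (1).
The two groups share no amino acid, so total = 1 + 1 = 2.

2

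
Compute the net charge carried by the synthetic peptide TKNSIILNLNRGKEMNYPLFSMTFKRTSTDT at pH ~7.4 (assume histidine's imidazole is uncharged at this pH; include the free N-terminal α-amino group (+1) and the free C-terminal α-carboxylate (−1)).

The side chains ionized at physiological pH are Lys/Arg (+1) and Asp/Glu (−1); with His treated as neutral, nothing else contributes.
Positive (K, R): K2, R11, K13, K25, R26 → +5.
Negative (D, E): E14, D30 → −2.
The N-terminus (+1) and C-terminus (−1) cancel.
Net charge = (+5) + (−2) = +3.

+3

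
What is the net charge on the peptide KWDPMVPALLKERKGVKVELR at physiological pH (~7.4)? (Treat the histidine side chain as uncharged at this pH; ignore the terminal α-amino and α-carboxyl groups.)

+3

Near pH 7.4, K and R contribute +1 each, D and E contribute −1 each, and every other side chain (His included, as stated) is uncharged.
Positive (K, R): K1, K11, R13, K14, K17, R21 → +6.
Negative (D, E): D3, E12, E19 → −3.
Net charge = (+6) + (−3) = +3.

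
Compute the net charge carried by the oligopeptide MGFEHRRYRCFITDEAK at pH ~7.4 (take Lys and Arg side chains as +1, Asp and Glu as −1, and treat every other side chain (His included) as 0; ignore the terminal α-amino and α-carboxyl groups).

+1

Positive (K, R): R6, R7, R9, K17 → +4.
Negative (D, E): E4, D14, E15 → −3.
Net charge = (+4) + (−3) = +1.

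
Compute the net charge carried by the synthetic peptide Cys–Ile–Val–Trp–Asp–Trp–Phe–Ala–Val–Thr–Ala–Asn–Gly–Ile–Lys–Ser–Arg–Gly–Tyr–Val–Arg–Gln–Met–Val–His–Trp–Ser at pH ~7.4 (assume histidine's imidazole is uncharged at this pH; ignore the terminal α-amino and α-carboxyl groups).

At pH ~7.4 the Lys and Arg side chains are protonated (+1), the Asp and Glu side chains are deprotonated (−1), and with His taken as neutral all other side chains carry no charge.
Positive (K, R): Lys15, Arg17, Arg21 → +3.
Negative (D, E): Asp5 → −1.
Net charge = (+3) + (−1) = +2.

+2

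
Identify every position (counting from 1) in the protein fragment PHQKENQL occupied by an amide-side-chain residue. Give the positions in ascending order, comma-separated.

Matching residues: Q3, N6, Q7.

3, 6, 7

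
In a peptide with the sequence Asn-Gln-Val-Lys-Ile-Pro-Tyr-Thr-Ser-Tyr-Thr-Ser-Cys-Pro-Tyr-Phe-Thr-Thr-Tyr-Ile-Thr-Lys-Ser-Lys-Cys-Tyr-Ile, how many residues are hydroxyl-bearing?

13

S, T, and Y are the three residues with a side-chain hydroxyl.
Matching residues: Tyr7, Thr8, Ser9, Tyr10, Thr11, Ser12, Tyr15, Thr17, Thr18, Tyr19, Thr21, Ser23, Tyr26.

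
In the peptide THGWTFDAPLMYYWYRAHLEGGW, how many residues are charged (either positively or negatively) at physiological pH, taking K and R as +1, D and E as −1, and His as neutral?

3

Charged side chains at pH ~7.4: K, R (positive); D, E (negative).
Matching residues: D7, R16, E20.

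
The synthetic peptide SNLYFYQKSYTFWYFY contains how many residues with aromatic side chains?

9

Phenylalanine (F), tryptophan (W), and tyrosine (Y) have aromatic ring side chains.
Matching residues: Y4, F5, Y6, Y10, F12, W13, Y14, F15, Y16.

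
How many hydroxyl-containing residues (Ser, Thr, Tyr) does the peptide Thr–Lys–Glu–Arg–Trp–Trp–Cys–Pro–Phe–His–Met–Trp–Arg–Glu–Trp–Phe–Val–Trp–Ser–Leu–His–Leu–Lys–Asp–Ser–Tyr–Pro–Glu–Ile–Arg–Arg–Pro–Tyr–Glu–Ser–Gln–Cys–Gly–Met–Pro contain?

6

Matching residues: Thr1, Ser19, Ser25, Tyr26, Tyr33, Ser35.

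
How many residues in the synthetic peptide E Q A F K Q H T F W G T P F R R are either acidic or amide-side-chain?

3

Acidic: D, E. Amide-side-chain: N, Q.
Acidic residues here: E1 (1).
Amide-side-chain residues here: Q2, Q6 (2).
The two groups share no amino acid, so total = 1 + 2 = 3.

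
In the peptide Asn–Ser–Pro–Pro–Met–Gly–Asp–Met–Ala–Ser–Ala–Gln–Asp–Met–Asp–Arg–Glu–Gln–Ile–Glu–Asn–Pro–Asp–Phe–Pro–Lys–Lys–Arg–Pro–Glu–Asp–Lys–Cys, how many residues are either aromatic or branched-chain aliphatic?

Aromatic: F, W, Y. Branched-chain aliphatic: I, L, V.
Aromatic residues here: Phe24 (1).
Branched-chain aliphatic residues here: Ile19 (1).
The two groups share no amino acid, so total = 1 + 1 = 2.

2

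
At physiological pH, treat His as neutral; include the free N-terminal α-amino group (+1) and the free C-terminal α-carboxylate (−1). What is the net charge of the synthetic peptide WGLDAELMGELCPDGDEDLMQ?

-7

Near pH 7.4, K and R contribute +1 each, D and E contribute −1 each, and every other side chain (His included, as stated) is uncharged.
Positive (K, R): none → +0.
Negative (D, E): D4, E6, E10, D14, D16, E17, D18 → −7.
The N-terminus (+1) and C-terminus (−1) cancel.
Net charge = (+0) + (−7) = −7.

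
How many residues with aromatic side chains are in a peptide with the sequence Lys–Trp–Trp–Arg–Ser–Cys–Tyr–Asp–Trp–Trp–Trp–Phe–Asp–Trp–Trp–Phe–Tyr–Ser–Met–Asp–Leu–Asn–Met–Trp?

The aromatic amino acids are Phe (F, benzyl), Trp (W, indole), and Tyr (Y, phenol).
Matching residues: Trp2, Trp3, Tyr7, Trp9, Trp10, Trp11, Phe12, Trp14, Trp15, Phe16, Tyr17, Trp24.

12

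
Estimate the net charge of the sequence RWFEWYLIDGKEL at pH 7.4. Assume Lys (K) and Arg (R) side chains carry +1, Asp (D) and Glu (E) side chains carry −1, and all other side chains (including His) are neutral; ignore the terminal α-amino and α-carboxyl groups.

-1

Positive (K, R): R1, K11 → +2.
Negative (D, E): E4, D9, E12 → −3.
Net charge = (+2) + (−3) = −1.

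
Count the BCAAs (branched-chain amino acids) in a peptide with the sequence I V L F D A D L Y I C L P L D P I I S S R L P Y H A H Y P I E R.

11

The BCAAs are Val, Leu, and Ile — aliphatic side chains with a branch point.
Matching residues: I1, V2, L3, L8, I10, L12, L14, I17, I18, L22, I30.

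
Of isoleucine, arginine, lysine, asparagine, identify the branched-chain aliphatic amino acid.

V, L, and I make up the branched-chain aliphatic group.
Of the listed options, only isoleucine belongs to this group.

isoleucine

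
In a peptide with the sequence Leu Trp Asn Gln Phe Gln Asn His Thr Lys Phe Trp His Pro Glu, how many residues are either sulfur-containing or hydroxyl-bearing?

Sulfur-containing: C, M. Hydroxyl-bearing: S, T, Y.
Sulfur-containing residues here: none (0).
Hydroxyl-bearing residues here: Thr9 (1).
The two groups share no amino acid, so total = 0 + 1 = 1.

1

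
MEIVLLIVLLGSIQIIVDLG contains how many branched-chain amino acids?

13

Valine (V), leucine (L), and isoleucine (I) are the branched-chain amino acids.
Matching residues: I3, V4, L5, L6, I7, V8, L9, L10, I13, I15, I16, V17, L19.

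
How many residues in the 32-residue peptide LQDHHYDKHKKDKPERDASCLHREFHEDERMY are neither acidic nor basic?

Acidic: D, E. Basic: K, R, H. All other residues are neither.
Matching residues: L1, Q2, Y6, P14, A18, S19, C20, L21, F25, M31, Y32.

11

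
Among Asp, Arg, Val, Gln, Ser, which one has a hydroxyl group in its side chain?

S, T, and Y are the three residues with a side-chain hydroxyl.
Of the listed options, only Ser belongs to this group.

Ser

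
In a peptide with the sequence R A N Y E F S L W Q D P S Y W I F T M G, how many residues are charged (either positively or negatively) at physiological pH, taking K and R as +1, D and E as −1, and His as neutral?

3

Charged side chains at pH ~7.4: K, R (positive); D, E (negative).
Matching residues: R1, E5, D11.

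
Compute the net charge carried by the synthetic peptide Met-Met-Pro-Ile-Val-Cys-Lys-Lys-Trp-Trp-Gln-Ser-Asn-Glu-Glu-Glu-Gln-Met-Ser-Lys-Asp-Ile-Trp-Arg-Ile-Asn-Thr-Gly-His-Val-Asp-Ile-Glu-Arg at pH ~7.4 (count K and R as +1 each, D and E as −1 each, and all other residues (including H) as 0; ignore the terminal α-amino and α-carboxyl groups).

Positive (K, R): Lys7, Lys8, Lys20, Arg24, Arg34 → +5.
Negative (D, E): Glu14, Glu15, Glu16, Asp21, Asp31, Glu33 → −6.
Net charge = (+5) + (−6) = −1.

-1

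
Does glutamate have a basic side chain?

The basic amino acids are Lys (K), Arg (R), and His (H).
Glutamate is not in this group.

No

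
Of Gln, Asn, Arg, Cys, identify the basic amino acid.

Arg

The basic amino acids are Lys (K), Arg (R), and His (H).
Of the listed options, only Arg belongs to this group.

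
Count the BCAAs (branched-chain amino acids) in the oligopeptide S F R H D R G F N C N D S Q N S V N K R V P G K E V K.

3

V, L, and I make up the branched-chain aliphatic group.
Matching residues: V17, V21, V26.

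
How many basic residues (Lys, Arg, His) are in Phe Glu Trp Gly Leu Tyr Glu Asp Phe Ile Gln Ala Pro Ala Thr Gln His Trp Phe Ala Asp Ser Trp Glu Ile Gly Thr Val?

Matching residues: His17.

1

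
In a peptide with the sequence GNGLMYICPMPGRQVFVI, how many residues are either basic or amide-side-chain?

3

Basic: H, K, R. Amide-side-chain: N, Q.
Basic residues here: R13 (1).
Amide-side-chain residues here: N2, Q14 (2).
The two groups share no amino acid, so total = 1 + 2 = 3.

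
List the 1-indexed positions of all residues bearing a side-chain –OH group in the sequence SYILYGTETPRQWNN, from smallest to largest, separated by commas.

The –OH-bearing residues are Ser, Thr (aliphatic alcohols), and Tyr (phenol).
Matching residues: S1, Y2, Y5, T7, T9.

1, 2, 5, 7, 9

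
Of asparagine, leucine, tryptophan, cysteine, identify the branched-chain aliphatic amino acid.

leucine

Valine (V), leucine (L), and isoleucine (I) are the branched-chain amino acids.
Of the listed options, only leucine belongs to this group.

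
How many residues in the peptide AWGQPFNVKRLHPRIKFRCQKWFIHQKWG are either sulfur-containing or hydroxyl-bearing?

Sulfur-containing: C, M. Hydroxyl-bearing: S, T, Y.
Sulfur-containing residues here: C19 (1).
Hydroxyl-bearing residues here: none (0).
The two groups share no amino acid, so total = 1 + 0 = 1.

1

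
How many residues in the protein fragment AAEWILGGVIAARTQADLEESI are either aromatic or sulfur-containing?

1

Aromatic: F, W, Y. Sulfur-containing: C, M.
Aromatic residues here: W4 (1).
Sulfur-containing residues here: none (0).
The two groups share no amino acid, so total = 1 + 0 = 1.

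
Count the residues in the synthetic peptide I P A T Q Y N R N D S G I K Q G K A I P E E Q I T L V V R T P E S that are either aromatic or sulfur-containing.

Aromatic: F, W, Y. Sulfur-containing: C, M.
Aromatic residues here: Y6 (1).
Sulfur-containing residues here: none (0).
The two groups share no amino acid, so total = 1 + 0 = 1.

1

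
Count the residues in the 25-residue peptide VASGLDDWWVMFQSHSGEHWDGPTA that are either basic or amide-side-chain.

3

Basic: H, K, R. Amide-side-chain: N, Q.
Basic residues here: H15, H19 (2).
Amide-side-chain residues here: Q13 (1).
The two groups share no amino acid, so total = 2 + 1 = 3.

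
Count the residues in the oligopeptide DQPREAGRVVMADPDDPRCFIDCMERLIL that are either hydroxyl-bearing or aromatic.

1

Hydroxyl-bearing: S, T, Y. Aromatic: F, W, Y.
Hydroxyl-bearing residues here: none (0).
Aromatic residues here: F20 (1).
(Y belongs to both groups, but none appear in this sequence.) Total = 0 + 1 = 1.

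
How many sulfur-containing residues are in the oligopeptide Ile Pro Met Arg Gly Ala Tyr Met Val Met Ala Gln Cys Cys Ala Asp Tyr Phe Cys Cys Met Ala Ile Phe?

8

The sulfur-bearing residues are cysteine (–SH) and methionine (–S–CH₃).
Matching residues: Met3, Met8, Met10, Cys13, Cys14, Cys19, Cys20, Met21.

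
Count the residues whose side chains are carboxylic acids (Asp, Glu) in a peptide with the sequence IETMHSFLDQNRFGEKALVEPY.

4

Matching residues: E2, D9, E15, E20.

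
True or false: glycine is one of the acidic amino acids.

The acidic residues are Asp (D) and Glu (E), whose side chains end in a carboxylate group.
Glycine is not in this group.

False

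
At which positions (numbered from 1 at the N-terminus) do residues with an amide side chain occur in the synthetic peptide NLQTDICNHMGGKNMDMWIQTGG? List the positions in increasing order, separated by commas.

1, 3, 8, 14, 20

The amide-side-chain residues are Asn (N) and Gln (Q).
Matching residues: N1, Q3, N8, N14, Q20.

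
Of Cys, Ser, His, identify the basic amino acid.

The basic amino acids are Lys (K), Arg (R), and His (H).
Of the listed options, only His belongs to this group.

His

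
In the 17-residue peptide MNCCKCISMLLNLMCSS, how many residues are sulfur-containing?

7

Cysteine (C, thiol) and methionine (M, thioether) are the two sulfur-containing amino acids.
Matching residues: M1, C3, C4, C6, M9, M14, C15.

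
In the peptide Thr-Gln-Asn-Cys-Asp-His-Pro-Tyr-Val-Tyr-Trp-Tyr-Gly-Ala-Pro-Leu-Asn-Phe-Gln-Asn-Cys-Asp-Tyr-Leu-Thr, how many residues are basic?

1

Lysine (K), arginine (R), and histidine (H) have basic, nitrogen-containing side chains.
Matching residues: His6.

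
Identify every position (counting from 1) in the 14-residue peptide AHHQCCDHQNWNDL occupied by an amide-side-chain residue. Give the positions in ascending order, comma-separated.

4, 9, 10, 12

Only N (asparagine) and Q (glutamine) carry a side-chain carboxamide.
Matching residues: Q4, Q9, N10, N12.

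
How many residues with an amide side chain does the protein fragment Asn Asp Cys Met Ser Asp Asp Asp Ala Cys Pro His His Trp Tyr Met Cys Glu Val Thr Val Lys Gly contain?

1

Asparagine (N) and glutamine (Q) have uncharged amide side chains.
Matching residues: Asn1.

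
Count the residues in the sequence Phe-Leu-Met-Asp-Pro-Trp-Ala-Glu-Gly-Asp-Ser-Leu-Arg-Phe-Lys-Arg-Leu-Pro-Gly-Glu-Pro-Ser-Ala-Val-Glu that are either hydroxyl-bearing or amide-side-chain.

2

Hydroxyl-bearing: S, T, Y. Amide-side-chain: N, Q.
Hydroxyl-bearing residues here: Ser11, Ser22 (2).
Amide-side-chain residues here: none (0).
The two groups share no amino acid, so total = 2 + 0 = 2.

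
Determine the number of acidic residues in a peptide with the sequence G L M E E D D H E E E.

7

Only D (aspartate) and E (glutamate) carry a side-chain carboxylic acid.
Matching residues: E4, E5, D6, D7, E9, E10, E11.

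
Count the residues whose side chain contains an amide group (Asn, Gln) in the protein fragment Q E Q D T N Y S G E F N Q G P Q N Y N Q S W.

Matching residues: Q1, Q3, N6, N12, Q13, Q16, N17, N19, Q20.

9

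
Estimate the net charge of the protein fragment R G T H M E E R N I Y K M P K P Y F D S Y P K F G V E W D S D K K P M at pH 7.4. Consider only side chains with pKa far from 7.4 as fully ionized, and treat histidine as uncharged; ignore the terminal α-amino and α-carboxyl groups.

The side chains ionized at physiological pH are Lys/Arg (+1) and Asp/Glu (−1); with His treated as neutral, nothing else contributes.
Positive (K, R): R1, R8, K12, K15, K23, K32, K33 → +7.
Negative (D, E): E6, E7, D19, E27, D29, D31 → −6.
Net charge = (+7) + (−6) = +1.

+1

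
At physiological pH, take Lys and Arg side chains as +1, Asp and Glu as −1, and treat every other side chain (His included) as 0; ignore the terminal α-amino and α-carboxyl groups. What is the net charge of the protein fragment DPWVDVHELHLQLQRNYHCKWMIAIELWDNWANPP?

Positive (K, R): R15, K20 → +2.
Negative (D, E): D1, D5, E8, E26, D29 → −5.
Net charge = (+2) + (−5) = −3.

-3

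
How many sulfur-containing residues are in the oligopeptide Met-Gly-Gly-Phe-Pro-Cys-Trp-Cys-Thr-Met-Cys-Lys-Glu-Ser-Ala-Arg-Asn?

The sulfur-bearing residues are cysteine (–SH) and methionine (–S–CH₃).
Matching residues: Met1, Cys6, Cys8, Met10, Cys11.

5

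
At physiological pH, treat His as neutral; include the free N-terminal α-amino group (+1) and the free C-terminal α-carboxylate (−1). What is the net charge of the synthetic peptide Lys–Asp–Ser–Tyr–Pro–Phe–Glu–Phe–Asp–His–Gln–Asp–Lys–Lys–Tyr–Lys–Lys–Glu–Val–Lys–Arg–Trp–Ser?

+2

Near pH 7.4, K and R contribute +1 each, D and E contribute −1 each, and every other side chain (His included, as stated) is uncharged.
Positive (K, R): Lys1, Lys13, Lys14, Lys16, Lys17, Lys20, Arg21 → +7.
Negative (D, E): Asp2, Glu7, Asp9, Asp12, Glu18 → −5.
The N-terminus (+1) and C-terminus (−1) cancel.
Net charge = (+7) + (−5) = +2.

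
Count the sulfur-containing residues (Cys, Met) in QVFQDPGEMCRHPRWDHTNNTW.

2

Matching residues: M9, C10.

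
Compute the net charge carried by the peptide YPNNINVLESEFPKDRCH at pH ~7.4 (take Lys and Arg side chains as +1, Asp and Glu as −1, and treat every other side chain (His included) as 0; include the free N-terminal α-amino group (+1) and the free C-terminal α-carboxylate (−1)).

Positive (K, R): K14, R16 → +2.
Negative (D, E): E9, E11, D15 → −3.
The N-terminus (+1) and C-terminus (−1) cancel.
Net charge = (+2) + (−3) = −1.

-1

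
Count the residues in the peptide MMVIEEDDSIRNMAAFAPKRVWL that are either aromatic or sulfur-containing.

Aromatic: F, W, Y. Sulfur-containing: C, M.
Aromatic residues here: F16, W22 (2).
Sulfur-containing residues here: M1, M2, M13 (3).
The two groups share no amino acid, so total = 2 + 3 = 5.

5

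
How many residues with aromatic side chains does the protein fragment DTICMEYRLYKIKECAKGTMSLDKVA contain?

2

The aromatic amino acids are Phe (F, benzyl), Trp (W, indole), and Tyr (Y, phenol).
Matching residues: Y7, Y10.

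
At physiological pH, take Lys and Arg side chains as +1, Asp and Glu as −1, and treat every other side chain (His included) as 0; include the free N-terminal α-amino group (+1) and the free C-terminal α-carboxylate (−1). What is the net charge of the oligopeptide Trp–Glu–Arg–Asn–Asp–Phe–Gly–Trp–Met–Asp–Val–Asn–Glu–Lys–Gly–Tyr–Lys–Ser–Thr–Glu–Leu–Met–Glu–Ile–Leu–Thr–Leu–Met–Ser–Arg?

-2

Positive (K, R): Arg3, Lys14, Lys17, Arg30 → +4.
Negative (D, E): Glu2, Asp5, Asp10, Glu13, Glu20, Glu23 → −6.
The N-terminus (+1) and C-terminus (−1) cancel.
Net charge = (+4) + (−6) = −2.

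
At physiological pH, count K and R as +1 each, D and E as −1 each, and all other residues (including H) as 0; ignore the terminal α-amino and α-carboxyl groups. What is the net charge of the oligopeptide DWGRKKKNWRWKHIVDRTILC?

+5

Positive (K, R): R4, K5, K6, K7, R10, K12, R17 → +7.
Negative (D, E): D1, D16 → −2.
Net charge = (+7) + (−2) = +5.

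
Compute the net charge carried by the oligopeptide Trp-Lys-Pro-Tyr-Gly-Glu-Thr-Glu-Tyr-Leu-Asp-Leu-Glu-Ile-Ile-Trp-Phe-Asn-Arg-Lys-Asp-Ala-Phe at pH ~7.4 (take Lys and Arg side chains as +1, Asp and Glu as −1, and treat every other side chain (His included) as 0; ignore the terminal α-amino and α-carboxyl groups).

-2

Positive (K, R): Lys2, Arg19, Lys20 → +3.
Negative (D, E): Glu6, Glu8, Asp11, Glu13, Asp21 → −5.
Net charge = (+3) + (−5) = −2.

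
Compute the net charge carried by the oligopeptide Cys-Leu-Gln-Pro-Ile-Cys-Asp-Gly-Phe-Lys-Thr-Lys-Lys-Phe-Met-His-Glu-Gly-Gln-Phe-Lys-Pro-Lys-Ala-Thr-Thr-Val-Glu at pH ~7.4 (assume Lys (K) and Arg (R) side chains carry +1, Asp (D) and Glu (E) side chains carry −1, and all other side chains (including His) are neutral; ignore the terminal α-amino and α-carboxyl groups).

+2

Positive (K, R): Lys10, Lys12, Lys13, Lys21, Lys23 → +5.
Negative (D, E): Asp7, Glu17, Glu28 → −3.
Net charge = (+5) + (−3) = +2.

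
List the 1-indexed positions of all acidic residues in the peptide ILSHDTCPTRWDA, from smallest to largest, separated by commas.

5, 12

The acidic residues are Asp (D) and Glu (E), whose side chains end in a carboxylate group.
Matching residues: D5, D12.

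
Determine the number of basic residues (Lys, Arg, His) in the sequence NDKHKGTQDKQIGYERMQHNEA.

Matching residues: K3, H4, K5, K10, R16, H19.

6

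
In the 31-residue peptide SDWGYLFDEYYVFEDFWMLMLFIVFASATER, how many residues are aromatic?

10

F, W, and Y each carry an aromatic ring on the side chain.
Matching residues: W3, Y5, F7, Y10, Y11, F13, F16, W17, F22, F25.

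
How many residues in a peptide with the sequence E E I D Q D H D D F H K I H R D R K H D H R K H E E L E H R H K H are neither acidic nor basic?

Acidic: D, E. Basic: K, R, H. All other residues are neither.
Matching residues: I3, Q5, F10, I13, L27.

5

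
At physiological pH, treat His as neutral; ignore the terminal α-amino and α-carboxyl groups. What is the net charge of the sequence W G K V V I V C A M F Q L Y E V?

0

The side chains ionized at physiological pH are Lys/Arg (+1) and Asp/Glu (−1); with His treated as neutral, nothing else contributes.
Positive (K, R): K3 → +1.
Negative (D, E): E15 → −1.
Net charge = (+1) + (−1) = 0.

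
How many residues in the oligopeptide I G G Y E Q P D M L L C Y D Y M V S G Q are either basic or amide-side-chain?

Basic: H, K, R. Amide-side-chain: N, Q.
Basic residues here: none (0).
Amide-side-chain residues here: Q6, Q20 (2).
The two groups share no amino acid, so total = 0 + 2 = 2.

2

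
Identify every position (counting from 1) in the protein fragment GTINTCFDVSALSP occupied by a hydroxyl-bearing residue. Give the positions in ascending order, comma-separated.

The –OH-bearing residues are Ser, Thr (aliphatic alcohols), and Tyr (phenol).
Matching residues: T2, T5, S10, S13.

2, 5, 10, 13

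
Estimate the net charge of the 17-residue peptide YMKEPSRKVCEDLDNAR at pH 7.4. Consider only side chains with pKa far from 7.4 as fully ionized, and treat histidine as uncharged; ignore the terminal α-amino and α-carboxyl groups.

Near pH 7.4, K and R contribute +1 each, D and E contribute −1 each, and every other side chain (His included, as stated) is uncharged.
Positive (K, R): K3, R7, K8, R17 → +4.
Negative (D, E): E4, E11, D12, D14 → −4.
Net charge = (+4) + (−4) = 0.

0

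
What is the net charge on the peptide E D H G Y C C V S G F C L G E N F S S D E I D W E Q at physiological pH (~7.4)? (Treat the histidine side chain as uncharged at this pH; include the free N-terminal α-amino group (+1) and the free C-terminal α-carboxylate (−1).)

-7

Near pH 7.4, K and R contribute +1 each, D and E contribute −1 each, and every other side chain (His included, as stated) is uncharged.
Positive (K, R): none → +0.
Negative (D, E): E1, D2, E15, D20, E21, D23, E25 → −7.
The N-terminus (+1) and C-terminus (−1) cancel.
Net charge = (+0) + (−7) = −7.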